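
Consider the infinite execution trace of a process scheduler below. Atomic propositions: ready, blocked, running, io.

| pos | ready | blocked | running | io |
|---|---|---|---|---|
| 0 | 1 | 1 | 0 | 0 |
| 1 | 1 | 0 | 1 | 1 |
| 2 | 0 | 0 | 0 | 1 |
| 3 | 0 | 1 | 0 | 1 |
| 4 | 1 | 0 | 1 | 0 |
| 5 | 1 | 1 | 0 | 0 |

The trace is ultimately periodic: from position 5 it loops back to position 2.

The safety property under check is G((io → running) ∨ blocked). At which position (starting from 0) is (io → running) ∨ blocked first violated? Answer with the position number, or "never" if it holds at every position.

Check (io → running) ∨ blocked at each position in order: 0 ✓, 1 ✓.
At position 2 the labels are {io}, so (io → running) ∨ blocked is false there. This is the first violation.

2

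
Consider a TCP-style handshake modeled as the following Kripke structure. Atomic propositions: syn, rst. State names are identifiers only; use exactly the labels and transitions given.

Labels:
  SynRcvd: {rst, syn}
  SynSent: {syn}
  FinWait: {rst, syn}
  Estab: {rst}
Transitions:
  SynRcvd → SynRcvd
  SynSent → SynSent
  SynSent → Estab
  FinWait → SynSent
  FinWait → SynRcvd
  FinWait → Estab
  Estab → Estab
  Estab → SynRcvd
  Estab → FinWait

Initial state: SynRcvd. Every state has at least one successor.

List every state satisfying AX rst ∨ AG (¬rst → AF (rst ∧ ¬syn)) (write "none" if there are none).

States satisfying rst: {SynRcvd, FinWait, Estab}.
States satisfying AX rst: {SynRcvd, Estab}.
States satisfying ¬rst → AF (rst ∧ ¬syn): {SynRcvd, FinWait, Estab}.
States satisfying AG (¬rst → AF (rst ∧ ¬syn)): {SynRcvd}.
States satisfying AX rst ∨ AG (¬rst → AF (rst ∧ ¬syn)): {SynRcvd, Estab}.

{SynRcvd, Estab}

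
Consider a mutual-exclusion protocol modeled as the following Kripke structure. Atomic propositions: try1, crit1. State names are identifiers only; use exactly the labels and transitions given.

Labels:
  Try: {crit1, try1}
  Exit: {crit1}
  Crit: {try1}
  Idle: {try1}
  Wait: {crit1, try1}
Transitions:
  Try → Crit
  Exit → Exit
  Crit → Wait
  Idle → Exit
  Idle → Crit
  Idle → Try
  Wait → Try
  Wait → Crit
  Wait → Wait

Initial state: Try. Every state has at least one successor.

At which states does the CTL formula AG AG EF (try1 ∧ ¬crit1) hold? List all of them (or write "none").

{Try, Crit, Wait}

States satisfying AG EF (try1 ∧ ¬crit1): {Try, Crit, Wait}.
States satisfying AG AG EF (try1 ∧ ¬crit1): {Try, Crit, Wait}.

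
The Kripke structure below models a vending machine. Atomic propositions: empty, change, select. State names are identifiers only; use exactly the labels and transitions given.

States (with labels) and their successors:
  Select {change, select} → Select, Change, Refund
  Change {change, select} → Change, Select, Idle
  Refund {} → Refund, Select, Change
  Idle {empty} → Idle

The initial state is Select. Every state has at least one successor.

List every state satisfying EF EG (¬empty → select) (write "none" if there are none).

States satisfying EG (¬empty → select): {Select, Change, Idle}.
States satisfying EF EG (¬empty → select): {Select, Change, Refund, Idle}.

{Select, Change, Refund, Idle}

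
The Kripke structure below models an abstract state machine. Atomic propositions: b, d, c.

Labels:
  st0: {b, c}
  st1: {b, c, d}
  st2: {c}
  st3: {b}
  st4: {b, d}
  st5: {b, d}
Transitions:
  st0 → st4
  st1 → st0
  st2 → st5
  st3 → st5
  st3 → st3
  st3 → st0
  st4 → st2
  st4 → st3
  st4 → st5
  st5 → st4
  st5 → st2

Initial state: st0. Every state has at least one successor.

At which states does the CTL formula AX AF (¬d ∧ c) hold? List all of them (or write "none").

{st1}

States satisfying AF (¬d ∧ c): {st0, st1, st2}.
States satisfying AX AF (¬d ∧ c): {st1}.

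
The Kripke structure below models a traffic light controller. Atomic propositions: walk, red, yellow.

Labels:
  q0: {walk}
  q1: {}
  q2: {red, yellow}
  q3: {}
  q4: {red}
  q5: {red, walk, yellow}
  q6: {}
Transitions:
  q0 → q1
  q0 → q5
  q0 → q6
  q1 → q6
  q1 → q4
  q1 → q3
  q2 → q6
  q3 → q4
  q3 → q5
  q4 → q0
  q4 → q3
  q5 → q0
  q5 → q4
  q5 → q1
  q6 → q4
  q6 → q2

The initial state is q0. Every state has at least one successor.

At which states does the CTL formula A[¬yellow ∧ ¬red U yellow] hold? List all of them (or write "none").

{q2, q5}

States satisfying ¬yellow ∧ ¬red: {q0, q1, q3, q6}.
States satisfying yellow: {q2, q5}.
States satisfying A[¬yellow ∧ ¬red U yellow]: {q2, q5}.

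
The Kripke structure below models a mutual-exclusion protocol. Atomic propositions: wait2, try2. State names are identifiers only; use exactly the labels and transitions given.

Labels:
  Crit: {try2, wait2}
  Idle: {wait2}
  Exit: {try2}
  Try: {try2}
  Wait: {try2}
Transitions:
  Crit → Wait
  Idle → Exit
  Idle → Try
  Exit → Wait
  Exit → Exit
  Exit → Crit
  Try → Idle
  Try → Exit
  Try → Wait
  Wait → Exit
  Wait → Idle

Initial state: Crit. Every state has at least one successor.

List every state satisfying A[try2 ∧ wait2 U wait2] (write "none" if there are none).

{Crit, Idle}

States satisfying try2 ∧ wait2: {Crit}.
States satisfying wait2: {Crit, Idle}.
States satisfying A[try2 ∧ wait2 U wait2]: {Crit, Idle}.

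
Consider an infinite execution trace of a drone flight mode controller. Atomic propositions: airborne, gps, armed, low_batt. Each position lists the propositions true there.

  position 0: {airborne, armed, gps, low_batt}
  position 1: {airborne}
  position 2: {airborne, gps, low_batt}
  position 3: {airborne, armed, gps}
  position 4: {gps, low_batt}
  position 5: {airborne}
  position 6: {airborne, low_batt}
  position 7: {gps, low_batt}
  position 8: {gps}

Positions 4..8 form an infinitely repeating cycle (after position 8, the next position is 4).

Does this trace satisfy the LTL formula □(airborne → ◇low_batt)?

airborne → ◇low_batt holds at every position 0..8, and those are all positions ever visited, so □(airborne → ◇low_batt) holds.
Positions where airborne holds: 0, 1, 2, 3, 5, 6.
Check ◇low_batt at each: 0→ok, 1→ok, 2→ok, 3→ok, 5→ok, 6→ok.

Yes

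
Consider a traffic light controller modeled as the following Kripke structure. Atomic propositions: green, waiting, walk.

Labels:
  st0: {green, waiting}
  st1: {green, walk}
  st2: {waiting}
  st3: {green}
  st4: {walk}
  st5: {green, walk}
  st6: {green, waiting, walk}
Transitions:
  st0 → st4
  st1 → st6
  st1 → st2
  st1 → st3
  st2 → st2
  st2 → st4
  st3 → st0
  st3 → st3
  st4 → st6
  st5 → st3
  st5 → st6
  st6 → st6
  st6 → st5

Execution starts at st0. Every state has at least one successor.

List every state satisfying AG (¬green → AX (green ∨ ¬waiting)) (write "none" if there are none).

States satisfying ¬green → AX (green ∨ ¬waiting): {st0, st1, st3, st4, st5, st6}.
States satisfying AG (¬green → AX (green ∨ ¬waiting)): {st0, st3, st4, st5, st6}.

{st0, st3, st4, st5, st6}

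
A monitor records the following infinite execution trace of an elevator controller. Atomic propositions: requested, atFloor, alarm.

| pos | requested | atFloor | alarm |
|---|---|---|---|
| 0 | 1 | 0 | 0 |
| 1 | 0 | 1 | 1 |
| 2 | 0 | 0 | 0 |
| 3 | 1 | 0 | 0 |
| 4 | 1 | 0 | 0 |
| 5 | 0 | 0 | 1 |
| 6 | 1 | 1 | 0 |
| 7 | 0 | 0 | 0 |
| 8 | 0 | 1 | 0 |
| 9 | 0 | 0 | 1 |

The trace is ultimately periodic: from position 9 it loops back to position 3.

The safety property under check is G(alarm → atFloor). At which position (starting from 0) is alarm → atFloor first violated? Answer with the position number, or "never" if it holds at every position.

Check alarm → atFloor at each position in order: 0 ✓, 1 ✓, 2 ✓, 3 ✓, 4 ✓.
At position 5 the labels are {alarm}, so alarm → atFloor is false there. This is the first violation.

5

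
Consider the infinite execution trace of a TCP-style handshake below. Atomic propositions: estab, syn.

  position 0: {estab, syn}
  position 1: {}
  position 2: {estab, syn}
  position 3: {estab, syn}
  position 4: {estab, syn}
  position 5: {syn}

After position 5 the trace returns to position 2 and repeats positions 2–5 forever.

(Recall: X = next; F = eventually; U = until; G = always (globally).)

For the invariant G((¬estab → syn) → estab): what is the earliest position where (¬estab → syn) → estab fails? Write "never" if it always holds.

Check (¬estab → syn) → estab at each position in order: 0 ✓, 1 ✓, 2 ✓, 3 ✓, 4 ✓.
At position 5 the labels are {syn}, so (¬estab → syn) → estab is false there. This is the first violation.

5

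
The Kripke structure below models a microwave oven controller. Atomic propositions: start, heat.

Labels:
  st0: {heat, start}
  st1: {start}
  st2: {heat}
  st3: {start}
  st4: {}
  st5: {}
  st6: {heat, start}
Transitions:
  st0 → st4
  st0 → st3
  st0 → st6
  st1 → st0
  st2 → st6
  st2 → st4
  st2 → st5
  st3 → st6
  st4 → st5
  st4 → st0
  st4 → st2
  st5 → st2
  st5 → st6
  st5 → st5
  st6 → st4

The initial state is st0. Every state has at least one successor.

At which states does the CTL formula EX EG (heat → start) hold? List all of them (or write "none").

States satisfying EG (heat → start): {st0, st1, st3, st4, st5, st6}.
States satisfying EX EG (heat → start): {st0, st1, st2, st3, st4, st5, st6}.

{st0, st1, st2, st3, st4, st5, st6}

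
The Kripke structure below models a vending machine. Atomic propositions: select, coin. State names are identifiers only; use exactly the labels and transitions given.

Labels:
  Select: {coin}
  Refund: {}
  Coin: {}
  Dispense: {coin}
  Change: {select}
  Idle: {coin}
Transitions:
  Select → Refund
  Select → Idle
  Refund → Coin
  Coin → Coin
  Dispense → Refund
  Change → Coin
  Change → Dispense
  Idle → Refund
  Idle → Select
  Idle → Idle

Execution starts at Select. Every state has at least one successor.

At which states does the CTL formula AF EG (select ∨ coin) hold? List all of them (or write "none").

States satisfying EG (select ∨ coin): {Select, Idle}.
States satisfying AF EG (select ∨ coin): {Select, Idle}.

{Select, Idle}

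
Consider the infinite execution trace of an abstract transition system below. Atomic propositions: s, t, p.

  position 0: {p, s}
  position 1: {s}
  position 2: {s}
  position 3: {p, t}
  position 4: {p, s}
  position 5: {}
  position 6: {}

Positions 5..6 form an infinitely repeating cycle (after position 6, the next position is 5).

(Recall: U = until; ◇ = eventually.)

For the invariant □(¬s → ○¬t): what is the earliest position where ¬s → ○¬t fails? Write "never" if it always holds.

¬s → ○¬t holds at every position 0..6, and those are all the positions the trace ever visits, so the invariant □(¬s → ○¬t) is never violated.

never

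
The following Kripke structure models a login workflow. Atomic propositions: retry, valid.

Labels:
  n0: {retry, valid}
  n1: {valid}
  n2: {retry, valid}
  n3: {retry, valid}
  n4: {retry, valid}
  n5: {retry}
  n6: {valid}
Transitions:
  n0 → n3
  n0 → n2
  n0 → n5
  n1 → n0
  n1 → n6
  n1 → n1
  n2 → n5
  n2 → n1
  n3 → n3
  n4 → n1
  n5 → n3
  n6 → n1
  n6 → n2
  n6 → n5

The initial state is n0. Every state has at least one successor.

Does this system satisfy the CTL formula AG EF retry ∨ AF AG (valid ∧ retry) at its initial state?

States satisfying EF retry: {n0, n1, n2, n3, n4, n5, n6}.
States satisfying AG EF retry: {n0, n1, n2, n3, n4, n5, n6}.
States satisfying AG (valid ∧ retry): {n3}.
States satisfying AF AG (valid ∧ retry): {n3, n5}.
States satisfying AG EF retry ∨ AF AG (valid ∧ retry): {n0, n1, n2, n3, n4, n5, n6}.
n0 ∈ Sat(AG EF retry ∨ AF AG (valid ∧ retry)).

Yes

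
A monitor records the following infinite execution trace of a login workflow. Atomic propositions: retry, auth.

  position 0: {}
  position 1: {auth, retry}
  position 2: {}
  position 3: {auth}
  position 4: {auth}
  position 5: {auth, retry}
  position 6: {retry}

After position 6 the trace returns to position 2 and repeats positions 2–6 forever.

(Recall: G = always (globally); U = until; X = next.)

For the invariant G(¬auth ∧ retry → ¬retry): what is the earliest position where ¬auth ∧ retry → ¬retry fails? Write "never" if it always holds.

Check ¬auth ∧ retry → ¬retry at each position in order: 0 ✓, 1 ✓, 2 ✓, 3 ✓, 4 ✓, 5 ✓.
At position 6 the labels are {retry}, so ¬auth ∧ retry → ¬retry is false there. This is the first violation.

6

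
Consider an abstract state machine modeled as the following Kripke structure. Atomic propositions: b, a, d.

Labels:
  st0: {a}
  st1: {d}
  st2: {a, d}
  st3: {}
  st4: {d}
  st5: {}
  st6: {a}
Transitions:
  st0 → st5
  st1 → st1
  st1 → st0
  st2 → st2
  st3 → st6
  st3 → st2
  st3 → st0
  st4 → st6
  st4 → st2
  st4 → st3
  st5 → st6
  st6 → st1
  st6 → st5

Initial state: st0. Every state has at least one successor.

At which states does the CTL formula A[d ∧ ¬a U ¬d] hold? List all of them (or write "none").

{st0, st3, st5, st6}

States satisfying d ∧ ¬a: {st1, st4}.
States satisfying ¬d: {st0, st3, st5, st6}.
States satisfying A[d ∧ ¬a U ¬d]: {st0, st3, st5, st6}.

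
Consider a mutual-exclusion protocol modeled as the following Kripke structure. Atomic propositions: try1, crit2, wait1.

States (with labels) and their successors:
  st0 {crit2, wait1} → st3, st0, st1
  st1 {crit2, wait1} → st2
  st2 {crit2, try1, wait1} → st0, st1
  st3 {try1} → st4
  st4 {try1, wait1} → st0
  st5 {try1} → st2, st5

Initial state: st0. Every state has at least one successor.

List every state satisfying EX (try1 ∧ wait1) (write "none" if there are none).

States satisfying try1 ∧ wait1: {st2, st4}.
States satisfying EX (try1 ∧ wait1): {st1, st3, st5}.

{st1, st3, st5}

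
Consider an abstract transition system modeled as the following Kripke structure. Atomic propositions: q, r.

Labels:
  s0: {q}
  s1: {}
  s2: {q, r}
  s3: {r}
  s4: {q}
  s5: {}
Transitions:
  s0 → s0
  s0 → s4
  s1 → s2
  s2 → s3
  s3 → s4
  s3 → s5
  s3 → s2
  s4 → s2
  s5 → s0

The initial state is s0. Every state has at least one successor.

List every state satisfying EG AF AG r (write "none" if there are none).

none

States satisfying AF AG r: ∅.
States satisfying EG AF AG r: ∅.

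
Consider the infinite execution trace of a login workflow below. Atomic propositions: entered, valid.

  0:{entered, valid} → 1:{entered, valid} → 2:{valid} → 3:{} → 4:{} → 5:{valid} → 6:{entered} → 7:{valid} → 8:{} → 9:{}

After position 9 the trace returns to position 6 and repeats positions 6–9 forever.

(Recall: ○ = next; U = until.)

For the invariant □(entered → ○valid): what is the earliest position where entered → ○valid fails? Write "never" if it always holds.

never

entered → ○valid holds at every position 0..9, and those are all the positions the trace ever visits, so the invariant □(entered → ○valid) is never violated.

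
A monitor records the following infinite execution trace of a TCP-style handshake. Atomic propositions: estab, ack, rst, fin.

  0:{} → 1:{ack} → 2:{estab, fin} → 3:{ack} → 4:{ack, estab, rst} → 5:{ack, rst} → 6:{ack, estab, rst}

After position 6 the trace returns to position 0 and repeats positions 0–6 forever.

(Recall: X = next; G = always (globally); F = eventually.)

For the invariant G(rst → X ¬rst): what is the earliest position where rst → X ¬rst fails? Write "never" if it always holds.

Check rst → X ¬rst at each position in order: 0 ✓, 1 ✓, 2 ✓, 3 ✓.
At position 4 the labels are {ack, estab, rst} and the next position 5 has {ack, rst}, so rst → X ¬rst is false there. This is the first violation.

4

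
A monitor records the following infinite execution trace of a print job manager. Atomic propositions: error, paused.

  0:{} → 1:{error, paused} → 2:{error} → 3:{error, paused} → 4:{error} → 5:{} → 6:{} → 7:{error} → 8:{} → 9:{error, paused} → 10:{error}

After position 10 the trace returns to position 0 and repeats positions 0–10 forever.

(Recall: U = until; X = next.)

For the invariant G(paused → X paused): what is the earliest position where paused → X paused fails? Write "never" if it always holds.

Check paused → X paused at each position in order: 0 ✓.
At position 1 the labels are {error, paused} and the next position 2 has {error}, so paused → X paused is false there. This is the first violation.

1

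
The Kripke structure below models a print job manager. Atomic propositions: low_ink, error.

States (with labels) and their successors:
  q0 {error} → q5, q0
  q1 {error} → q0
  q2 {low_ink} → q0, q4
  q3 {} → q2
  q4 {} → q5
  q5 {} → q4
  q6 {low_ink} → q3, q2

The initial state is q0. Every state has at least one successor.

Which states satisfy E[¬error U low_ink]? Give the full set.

{q2, q3, q6}

States satisfying ¬error: {q2, q3, q4, q5, q6}.
States satisfying low_ink: {q2, q6}.
States satisfying E[¬error U low_ink]: {q2, q3, q6}.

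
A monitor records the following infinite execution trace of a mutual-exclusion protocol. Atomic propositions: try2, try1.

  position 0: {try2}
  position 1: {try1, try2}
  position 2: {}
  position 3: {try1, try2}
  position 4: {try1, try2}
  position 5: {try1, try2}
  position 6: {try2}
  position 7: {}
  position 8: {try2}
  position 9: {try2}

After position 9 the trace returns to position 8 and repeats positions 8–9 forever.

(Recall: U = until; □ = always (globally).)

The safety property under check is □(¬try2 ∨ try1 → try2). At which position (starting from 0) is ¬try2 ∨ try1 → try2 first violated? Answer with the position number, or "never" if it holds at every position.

Check ¬try2 ∨ try1 → try2 at each position in order: 0 ✓, 1 ✓.
At position 2 the labels are {}, so ¬try2 ∨ try1 → try2 is false there. This is the first violation.

2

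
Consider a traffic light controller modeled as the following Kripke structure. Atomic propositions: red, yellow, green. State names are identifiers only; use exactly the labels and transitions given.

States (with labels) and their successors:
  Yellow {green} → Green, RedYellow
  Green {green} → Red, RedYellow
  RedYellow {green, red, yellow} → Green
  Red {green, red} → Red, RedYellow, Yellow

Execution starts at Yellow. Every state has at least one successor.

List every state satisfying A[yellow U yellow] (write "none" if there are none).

States satisfying yellow: {RedYellow}.
States satisfying A[yellow U yellow]: {RedYellow}.

{RedYellow}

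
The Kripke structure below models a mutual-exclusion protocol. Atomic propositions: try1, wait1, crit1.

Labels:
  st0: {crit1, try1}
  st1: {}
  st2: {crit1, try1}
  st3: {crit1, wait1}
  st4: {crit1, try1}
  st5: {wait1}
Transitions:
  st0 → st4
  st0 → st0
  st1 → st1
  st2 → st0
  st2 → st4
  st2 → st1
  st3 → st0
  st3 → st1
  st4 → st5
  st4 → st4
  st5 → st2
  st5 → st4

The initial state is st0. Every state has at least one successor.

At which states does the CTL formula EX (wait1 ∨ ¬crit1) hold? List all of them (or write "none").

{st1, st2, st3, st4}

States satisfying wait1 ∨ ¬crit1: {st1, st3, st5}.
States satisfying EX (wait1 ∨ ¬crit1): {st1, st2, st3, st4}.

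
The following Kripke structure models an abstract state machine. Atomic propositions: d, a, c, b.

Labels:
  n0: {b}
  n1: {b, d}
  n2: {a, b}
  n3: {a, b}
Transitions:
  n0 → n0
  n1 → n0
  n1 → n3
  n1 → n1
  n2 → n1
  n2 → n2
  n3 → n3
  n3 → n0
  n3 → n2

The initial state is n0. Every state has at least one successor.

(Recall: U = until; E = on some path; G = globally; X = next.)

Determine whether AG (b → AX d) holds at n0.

States satisfying b → AX d: ∅.
States satisfying AG (b → AX d): ∅.
n0 is reachable from n0 and violates b → AX d, so AG fails at n0.
n0 ∉ Sat(AG (b → AX d)).

No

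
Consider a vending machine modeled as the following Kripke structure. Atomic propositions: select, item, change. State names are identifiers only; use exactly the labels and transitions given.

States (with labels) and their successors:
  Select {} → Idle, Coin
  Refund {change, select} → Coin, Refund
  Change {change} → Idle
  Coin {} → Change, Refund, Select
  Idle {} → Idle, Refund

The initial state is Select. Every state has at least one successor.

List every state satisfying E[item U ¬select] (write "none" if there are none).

{Select, Change, Coin, Idle}

States satisfying item: ∅.
States satisfying ¬select: {Select, Change, Coin, Idle}.
States satisfying E[item U ¬select]: {Select, Change, Coin, Idle}.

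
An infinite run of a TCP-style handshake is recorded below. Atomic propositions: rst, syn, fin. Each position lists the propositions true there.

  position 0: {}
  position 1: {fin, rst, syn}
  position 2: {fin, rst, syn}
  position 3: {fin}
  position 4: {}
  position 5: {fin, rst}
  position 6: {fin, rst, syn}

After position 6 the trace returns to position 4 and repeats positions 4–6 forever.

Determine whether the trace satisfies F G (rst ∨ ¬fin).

G (rst ∨ ¬fin) holds at position 4, which is reachable from 0, so F G (rst ∨ ¬fin) holds.

Holds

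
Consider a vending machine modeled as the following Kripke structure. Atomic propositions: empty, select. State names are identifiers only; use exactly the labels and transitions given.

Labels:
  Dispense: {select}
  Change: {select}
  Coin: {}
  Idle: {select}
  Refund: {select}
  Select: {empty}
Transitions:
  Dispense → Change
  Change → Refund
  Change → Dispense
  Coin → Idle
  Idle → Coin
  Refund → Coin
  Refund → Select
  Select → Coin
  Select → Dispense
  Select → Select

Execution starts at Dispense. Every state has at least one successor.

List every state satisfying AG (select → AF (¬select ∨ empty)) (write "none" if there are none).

{Coin, Idle}

States satisfying select → AF (¬select ∨ empty): {Coin, Idle, Refund, Select}.
States satisfying AG (select → AF (¬select ∨ empty)): {Coin, Idle}.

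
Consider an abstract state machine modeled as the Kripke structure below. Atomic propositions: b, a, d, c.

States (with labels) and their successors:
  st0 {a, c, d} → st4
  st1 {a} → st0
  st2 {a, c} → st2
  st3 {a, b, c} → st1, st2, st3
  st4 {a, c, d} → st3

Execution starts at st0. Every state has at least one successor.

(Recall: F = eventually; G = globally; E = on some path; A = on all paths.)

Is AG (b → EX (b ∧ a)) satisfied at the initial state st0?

Yes

States satisfying b → EX (b ∧ a): {st0, st1, st2, st3, st4}.
States satisfying AG (b → EX (b ∧ a)): {st0, st1, st2, st3, st4}.
Every state reachable from st0 satisfies b → EX (b ∧ a).
st0 ∈ Sat(AG (b → EX (b ∧ a))).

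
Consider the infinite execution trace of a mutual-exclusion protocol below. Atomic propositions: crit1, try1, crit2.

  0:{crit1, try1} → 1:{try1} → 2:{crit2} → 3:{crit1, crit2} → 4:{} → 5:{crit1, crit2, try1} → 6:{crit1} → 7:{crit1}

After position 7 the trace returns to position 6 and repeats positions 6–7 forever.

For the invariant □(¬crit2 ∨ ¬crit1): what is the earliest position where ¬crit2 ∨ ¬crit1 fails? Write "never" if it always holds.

Check ¬crit2 ∨ ¬crit1 at each position in order: 0 ✓, 1 ✓, 2 ✓.
At position 3 the labels are {crit1, crit2}, so ¬crit2 ∨ ¬crit1 is false there. This is the first violation.

3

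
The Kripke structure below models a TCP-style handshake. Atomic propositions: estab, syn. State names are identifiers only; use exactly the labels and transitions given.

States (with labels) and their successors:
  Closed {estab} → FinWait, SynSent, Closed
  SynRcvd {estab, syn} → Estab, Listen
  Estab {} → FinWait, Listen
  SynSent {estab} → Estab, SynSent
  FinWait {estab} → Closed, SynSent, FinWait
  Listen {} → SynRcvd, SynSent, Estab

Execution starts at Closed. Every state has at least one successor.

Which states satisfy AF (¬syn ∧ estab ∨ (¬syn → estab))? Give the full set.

States satisfying ¬syn ∧ estab ∨ (¬syn → estab): {Closed, SynRcvd, SynSent, FinWait}.
States satisfying AF (¬syn ∧ estab ∨ (¬syn → estab)): {Closed, SynRcvd, SynSent, FinWait}.

{Closed, SynRcvd, SynSent, FinWait}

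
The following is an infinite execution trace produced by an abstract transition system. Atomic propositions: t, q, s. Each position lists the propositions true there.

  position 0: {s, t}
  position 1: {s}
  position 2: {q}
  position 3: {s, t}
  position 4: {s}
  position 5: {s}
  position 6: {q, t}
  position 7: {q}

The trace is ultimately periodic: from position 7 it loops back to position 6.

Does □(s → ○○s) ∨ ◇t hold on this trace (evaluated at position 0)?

Satisfied

s → ○○s must hold at every position from 0 onward. It fails at position 0, so □(s → ○○s) is false.
Positions where s holds: 0, 1, 3, 4, 5.
Check ○○s at each: 0→fails, 1→ok, 3→ok, 4→fails, 5→fails.
t holds at position 0, which is reachable from 0, so ◇t holds.
At position 0: □(s → ○○s) is false; ◇t is true; so □(s → ○○s) ∨ ◇t is true.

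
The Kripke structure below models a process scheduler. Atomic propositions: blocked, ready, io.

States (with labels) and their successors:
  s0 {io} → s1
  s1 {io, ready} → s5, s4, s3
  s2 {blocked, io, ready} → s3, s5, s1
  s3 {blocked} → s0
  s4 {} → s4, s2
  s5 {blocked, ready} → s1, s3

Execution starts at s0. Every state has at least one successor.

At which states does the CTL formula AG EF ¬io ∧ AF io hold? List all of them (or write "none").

States satisfying EF ¬io: {s0, s1, s2, s3, s4, s5}.
States satisfying AG EF ¬io: {s0, s1, s2, s3, s4, s5}.
States satisfying io: {s0, s1, s2}.
States satisfying AF io: {s0, s1, s2, s3, s5}.
States satisfying AG EF ¬io ∧ AF io: {s0, s1, s2, s3, s5}.

{s0, s1, s2, s3, s5}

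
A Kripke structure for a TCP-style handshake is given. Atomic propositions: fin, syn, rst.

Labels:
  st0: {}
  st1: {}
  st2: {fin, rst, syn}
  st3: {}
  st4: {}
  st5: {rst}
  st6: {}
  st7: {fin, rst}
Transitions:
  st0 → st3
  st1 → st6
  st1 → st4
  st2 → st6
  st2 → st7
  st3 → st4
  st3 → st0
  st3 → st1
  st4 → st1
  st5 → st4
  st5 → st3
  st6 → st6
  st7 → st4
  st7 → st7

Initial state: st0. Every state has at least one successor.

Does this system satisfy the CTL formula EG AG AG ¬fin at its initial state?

Yes

States satisfying AG AG ¬fin: {st0, st1, st3, st4, st5, st6}.
States satisfying EG AG AG ¬fin: {st0, st1, st3, st4, st5, st6}.
st0 ∈ Sat(EG AG AG ¬fin).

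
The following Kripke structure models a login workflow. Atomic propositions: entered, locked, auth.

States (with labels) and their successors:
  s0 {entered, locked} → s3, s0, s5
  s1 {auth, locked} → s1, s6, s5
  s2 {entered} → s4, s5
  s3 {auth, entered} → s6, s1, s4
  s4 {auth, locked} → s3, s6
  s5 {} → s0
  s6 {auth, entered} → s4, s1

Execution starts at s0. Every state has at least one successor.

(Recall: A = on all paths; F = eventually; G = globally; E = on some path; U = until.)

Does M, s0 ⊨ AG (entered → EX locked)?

Satisfied

States satisfying entered → EX locked: {s0, s1, s2, s3, s4, s5, s6}.
States satisfying AG (entered → EX locked): {s0, s1, s2, s3, s4, s5, s6}.
Every state reachable from s0 satisfies entered → EX locked.
s0 ∈ Sat(AG (entered → EX locked)).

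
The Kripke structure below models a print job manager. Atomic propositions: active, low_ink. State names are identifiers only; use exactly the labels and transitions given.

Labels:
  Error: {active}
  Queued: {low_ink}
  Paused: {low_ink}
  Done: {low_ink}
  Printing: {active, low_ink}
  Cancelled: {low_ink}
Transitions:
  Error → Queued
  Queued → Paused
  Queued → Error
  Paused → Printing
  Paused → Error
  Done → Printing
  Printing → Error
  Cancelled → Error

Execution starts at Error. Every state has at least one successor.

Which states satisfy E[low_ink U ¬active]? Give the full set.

{Queued, Paused, Done, Cancelled}

States satisfying low_ink: {Queued, Paused, Done, Printing, Cancelled}.
States satisfying ¬active: {Queued, Paused, Done, Cancelled}.
States satisfying E[low_ink U ¬active]: {Queued, Paused, Done, Cancelled}.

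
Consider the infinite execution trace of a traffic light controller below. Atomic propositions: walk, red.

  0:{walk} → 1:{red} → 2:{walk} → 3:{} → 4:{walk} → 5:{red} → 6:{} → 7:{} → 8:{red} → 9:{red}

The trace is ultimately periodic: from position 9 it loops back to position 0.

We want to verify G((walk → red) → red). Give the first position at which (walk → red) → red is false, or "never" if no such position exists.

Check (walk → red) → red at each position in order: 0 ✓, 1 ✓, 2 ✓.
At position 3 the labels are {}, so (walk → red) → red is false there. This is the first violation.

3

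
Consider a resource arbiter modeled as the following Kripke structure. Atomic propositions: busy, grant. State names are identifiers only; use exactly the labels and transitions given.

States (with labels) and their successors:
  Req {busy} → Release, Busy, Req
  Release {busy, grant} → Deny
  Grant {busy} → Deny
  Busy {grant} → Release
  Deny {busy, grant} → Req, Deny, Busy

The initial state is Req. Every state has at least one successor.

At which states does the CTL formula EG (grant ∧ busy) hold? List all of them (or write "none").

{Release, Deny}

States satisfying grant ∧ busy: {Release, Deny}.
States satisfying EG (grant ∧ busy): {Release, Deny}.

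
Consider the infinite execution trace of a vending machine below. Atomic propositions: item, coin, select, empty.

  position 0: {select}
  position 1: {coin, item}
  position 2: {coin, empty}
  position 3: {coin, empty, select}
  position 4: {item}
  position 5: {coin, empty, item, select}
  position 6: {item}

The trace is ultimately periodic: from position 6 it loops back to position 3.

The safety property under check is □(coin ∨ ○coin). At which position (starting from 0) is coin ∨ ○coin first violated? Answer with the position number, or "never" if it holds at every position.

coin ∨ ○coin holds at every position 0..6, and those are all the positions the trace ever visits, so the invariant □(coin ∨ ○coin) is never violated.

never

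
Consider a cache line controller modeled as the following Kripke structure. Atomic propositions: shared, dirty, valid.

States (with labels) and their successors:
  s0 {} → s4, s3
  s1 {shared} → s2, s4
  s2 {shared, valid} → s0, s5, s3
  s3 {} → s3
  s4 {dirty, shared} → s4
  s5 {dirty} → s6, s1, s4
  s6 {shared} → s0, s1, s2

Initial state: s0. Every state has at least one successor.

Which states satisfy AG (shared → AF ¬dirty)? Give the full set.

States satisfying shared → AF ¬dirty: {s0, s1, s2, s3, s5, s6}.
States satisfying AG (shared → AF ¬dirty): {s3}.

{s3}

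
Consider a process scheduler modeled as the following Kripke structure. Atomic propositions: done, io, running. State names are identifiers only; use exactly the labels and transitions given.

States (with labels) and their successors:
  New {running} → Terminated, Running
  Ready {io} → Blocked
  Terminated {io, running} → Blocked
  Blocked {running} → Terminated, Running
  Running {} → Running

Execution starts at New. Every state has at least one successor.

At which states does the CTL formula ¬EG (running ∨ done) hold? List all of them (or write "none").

States satisfying running ∨ done: {New, Terminated, Blocked}.
States satisfying EG (running ∨ done): {New, Terminated, Blocked}.
States satisfying ¬EG (running ∨ done): {Ready, Running}.

{Ready, Running}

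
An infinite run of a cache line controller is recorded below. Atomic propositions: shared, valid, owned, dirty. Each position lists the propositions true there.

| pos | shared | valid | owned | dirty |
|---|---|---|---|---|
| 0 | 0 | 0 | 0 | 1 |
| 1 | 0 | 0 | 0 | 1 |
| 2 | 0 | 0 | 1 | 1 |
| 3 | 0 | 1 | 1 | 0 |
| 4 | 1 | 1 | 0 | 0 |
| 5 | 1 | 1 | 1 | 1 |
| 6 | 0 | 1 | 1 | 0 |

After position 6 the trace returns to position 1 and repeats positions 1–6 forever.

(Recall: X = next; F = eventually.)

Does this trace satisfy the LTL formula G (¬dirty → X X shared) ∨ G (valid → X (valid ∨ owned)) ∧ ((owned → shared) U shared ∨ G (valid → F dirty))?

Does not hold

¬dirty → X X shared must hold at every position from 0 onward. It fails at position 4, so G (¬dirty → X X shared) is false.
Positions where ¬dirty holds: 3, 4, 6.
Check X X shared at each: 3→ok, 4→fails, 6→fails.
At position 0: G (¬dirty → X X shared) is false; G (valid → X (valid ∨ owned)) ∧ ((owned → shared) U shared ∨ G (valid → F dirty)) is false; so G (¬dirty → X X shared) ∨ G (valid → X (valid ∨ owned)) ∧ ((owned → shared) U shared ∨ G (valid → F dirty)) is false.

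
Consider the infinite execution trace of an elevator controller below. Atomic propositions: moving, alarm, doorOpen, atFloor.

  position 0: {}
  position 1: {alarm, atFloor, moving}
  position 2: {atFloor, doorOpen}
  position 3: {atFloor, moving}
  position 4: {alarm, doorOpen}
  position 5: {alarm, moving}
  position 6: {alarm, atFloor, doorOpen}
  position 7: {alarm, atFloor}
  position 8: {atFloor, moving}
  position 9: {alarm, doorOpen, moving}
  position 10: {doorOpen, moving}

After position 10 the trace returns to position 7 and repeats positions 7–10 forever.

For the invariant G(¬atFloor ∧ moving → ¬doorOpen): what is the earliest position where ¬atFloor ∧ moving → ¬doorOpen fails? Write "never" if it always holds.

9

Check ¬atFloor ∧ moving → ¬doorOpen at each position in order: 0 ✓, 1 ✓, 2 ✓, 3 ✓, 4 ✓, 5 ✓, 6 ✓, 7 ✓, 8 ✓.
At position 9 the labels are {alarm, doorOpen, moving}, so ¬atFloor ∧ moving → ¬doorOpen is false there. This is the first violation.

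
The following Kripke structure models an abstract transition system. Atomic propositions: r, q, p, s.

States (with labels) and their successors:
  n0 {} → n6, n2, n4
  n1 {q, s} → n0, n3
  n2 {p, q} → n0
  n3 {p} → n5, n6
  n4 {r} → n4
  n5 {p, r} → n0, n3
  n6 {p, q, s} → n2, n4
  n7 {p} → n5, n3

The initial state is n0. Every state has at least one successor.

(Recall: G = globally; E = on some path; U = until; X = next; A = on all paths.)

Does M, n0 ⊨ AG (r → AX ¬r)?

Violated

States satisfying r → AX ¬r: {n0, n1, n2, n3, n5, n6, n7}.
States satisfying AG (r → AX ¬r): ∅.
n4 is reachable from n0 and violates r → AX ¬r, so AG fails at n0.
n0 ∉ Sat(AG (r → AX ¬r)).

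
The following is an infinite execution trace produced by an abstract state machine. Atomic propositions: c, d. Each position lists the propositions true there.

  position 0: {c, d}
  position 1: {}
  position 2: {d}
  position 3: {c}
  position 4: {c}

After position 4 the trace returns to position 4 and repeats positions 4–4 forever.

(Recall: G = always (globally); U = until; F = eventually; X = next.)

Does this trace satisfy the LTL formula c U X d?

Walking from position 0: X d first holds at position 1, and c holds at every earlier position along the way, so c U X d holds.

Satisfied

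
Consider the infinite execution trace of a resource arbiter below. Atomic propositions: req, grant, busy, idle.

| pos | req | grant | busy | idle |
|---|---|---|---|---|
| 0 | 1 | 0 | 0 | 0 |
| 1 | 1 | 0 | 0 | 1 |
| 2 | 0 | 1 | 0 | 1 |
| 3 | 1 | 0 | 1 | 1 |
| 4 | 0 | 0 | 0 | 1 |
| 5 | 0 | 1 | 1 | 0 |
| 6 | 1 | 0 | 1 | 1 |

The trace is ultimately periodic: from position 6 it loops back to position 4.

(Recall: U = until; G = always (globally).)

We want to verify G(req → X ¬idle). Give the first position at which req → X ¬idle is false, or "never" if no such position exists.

At position 0 the labels are {req} and the next position 1 has {idle, req}, so req → X ¬idle is false there. This is the first violation.

0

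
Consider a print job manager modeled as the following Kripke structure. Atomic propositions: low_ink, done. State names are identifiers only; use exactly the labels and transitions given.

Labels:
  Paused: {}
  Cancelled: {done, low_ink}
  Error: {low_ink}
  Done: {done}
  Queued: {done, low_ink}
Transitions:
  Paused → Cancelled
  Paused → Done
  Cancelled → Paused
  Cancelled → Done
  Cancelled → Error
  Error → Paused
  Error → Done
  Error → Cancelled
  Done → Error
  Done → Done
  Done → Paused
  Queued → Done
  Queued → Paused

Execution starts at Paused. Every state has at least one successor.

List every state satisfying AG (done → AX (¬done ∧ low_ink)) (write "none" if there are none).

none

States satisfying done → AX (¬done ∧ low_ink): {Paused, Error}.
States satisfying AG (done → AX (¬done ∧ low_ink)): ∅.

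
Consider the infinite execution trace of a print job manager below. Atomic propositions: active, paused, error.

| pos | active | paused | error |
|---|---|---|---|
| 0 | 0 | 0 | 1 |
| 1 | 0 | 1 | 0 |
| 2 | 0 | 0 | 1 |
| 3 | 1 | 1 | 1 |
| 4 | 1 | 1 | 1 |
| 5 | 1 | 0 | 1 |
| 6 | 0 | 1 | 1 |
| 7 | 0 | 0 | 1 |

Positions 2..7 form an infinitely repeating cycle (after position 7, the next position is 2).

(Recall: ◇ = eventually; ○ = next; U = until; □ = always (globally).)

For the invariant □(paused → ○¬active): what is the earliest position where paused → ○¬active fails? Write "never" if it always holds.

Check paused → ○¬active at each position in order: 0 ✓, 1 ✓, 2 ✓.
At position 3 the labels are {active, error, paused} and the next position 4 has {active, error, paused}, so paused → ○¬active is false there. This is the first violation.

3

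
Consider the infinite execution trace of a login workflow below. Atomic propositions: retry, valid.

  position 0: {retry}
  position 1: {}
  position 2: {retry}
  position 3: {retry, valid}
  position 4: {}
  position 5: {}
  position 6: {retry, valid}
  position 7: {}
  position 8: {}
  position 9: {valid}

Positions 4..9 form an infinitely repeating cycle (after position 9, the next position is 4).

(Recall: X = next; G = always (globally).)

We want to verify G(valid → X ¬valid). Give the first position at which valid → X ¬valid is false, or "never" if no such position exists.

never

valid → X ¬valid holds at every position 0..9, and those are all the positions the trace ever visits, so the invariant G(valid → X ¬valid) is never violated.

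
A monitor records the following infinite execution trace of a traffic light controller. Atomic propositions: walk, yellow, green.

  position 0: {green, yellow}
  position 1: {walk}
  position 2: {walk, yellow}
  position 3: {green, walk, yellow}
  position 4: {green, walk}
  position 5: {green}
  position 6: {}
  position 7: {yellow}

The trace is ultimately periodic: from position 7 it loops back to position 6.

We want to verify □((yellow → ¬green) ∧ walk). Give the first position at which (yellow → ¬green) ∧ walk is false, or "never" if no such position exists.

0

At position 0 the labels are {green, yellow}, so (yellow → ¬green) ∧ walk is false there. This is the first violation.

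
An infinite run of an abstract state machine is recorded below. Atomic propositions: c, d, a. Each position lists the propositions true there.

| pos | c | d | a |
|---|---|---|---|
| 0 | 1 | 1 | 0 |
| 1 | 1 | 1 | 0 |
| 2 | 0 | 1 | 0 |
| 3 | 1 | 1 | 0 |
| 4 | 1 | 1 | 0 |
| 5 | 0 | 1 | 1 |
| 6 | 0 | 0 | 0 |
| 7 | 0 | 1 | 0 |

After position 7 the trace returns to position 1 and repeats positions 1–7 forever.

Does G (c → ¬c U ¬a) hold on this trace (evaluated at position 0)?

Yes

c → ¬c U ¬a holds at every position 0..7, and those are all positions ever visited, so G (c → ¬c U ¬a) holds.
Positions where c holds: 0, 1, 3, 4.
Check ¬c U ¬a at each: 0→ok, 1→ok, 3→ok, 4→ok.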